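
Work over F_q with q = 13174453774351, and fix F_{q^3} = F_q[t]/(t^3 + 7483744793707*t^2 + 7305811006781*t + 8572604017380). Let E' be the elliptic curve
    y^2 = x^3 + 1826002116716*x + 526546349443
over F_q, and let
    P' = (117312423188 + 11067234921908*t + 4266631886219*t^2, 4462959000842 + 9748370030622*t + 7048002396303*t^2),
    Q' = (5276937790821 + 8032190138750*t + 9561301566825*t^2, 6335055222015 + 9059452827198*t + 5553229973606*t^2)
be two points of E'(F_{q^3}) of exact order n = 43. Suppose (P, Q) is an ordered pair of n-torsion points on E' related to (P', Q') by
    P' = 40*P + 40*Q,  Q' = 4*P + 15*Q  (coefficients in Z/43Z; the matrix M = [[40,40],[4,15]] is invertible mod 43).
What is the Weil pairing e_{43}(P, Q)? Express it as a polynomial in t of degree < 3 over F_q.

8472926478215 + 7379778472231*t + 7475638087563*t^2

The 43-Weil pairing on E[43] over F_{13174453774351} is alternating-bilinear: e_{43}(P',Q') = e_{43}(P,Q)^det(M).
Inverting 10 mod 43: 13. Thus e_{43}(P,Q) = e(P',Q')^{13}.
n = 43 = (101011)_2 (6 bits, wt 4); accumulate f_{43,P'}(Q'+S)/f_{43,P'}(S) along the 5-step ladder.
e_{43}(P',Q') = 4150039545661 + 2989781798416*t + 11343632110201*t^2.
Hence e(P,Q) = 8472926478215 + 7379778472231*t + 7475638087563*t^2 in F_{13174453774351^3}^*.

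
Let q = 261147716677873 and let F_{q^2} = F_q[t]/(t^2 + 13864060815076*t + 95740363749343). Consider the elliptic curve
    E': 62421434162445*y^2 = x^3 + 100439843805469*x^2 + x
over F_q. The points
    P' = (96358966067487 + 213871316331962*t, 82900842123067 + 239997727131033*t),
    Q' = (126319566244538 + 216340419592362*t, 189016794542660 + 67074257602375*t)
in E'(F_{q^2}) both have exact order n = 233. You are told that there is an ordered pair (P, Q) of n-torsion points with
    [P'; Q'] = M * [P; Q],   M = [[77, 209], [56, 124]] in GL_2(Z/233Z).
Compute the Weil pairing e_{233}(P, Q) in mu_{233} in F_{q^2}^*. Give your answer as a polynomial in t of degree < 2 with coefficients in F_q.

Under M = [[77,209],[56,124]] in GL_2(Z/233), e_{233}(P',Q') = e_{233}(P,Q)^(77*124-209*56 mod 233).
77*124 - 209*56 = -2156; reduced mod 233: det = 174, inverse 154.
Set x_W=27525662388892*u+100281702295645, y_W=27525662388892*v; then E': y_W^2=x_W^3+103266314544738*x_W+192359402167617.
Run Miller on y^2=x^3+103266314544738*x+192359402167617 over F_{261147716677873}: ladder 11101001 (8 bits); e = f_P(D_Q)/f_Q(D_P).
Miller gives e_{233}(P',Q') = 86215316998736 + 229408603727030*t in F_{261147716677873^2}.
(86215316998736 + 229408603727030*t)^{154} mod (261147716677873,f) = 42836860173658 + 82714689699511*t.

42836860173658 + 82714689699511*t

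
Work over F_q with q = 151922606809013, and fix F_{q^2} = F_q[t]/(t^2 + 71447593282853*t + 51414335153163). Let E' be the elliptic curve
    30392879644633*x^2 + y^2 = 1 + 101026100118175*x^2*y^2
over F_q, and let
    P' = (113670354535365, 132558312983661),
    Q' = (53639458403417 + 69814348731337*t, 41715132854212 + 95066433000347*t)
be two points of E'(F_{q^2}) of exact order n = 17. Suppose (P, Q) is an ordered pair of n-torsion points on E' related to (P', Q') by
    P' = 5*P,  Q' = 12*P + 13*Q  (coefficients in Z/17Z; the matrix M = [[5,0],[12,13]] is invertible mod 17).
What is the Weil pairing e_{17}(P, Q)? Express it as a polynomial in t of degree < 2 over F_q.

143532105077138 + 141516421663821*t

e_{17}(aP+bQ,cP+dQ) = e_{17}(P,Q)^(ad-bc); with (a,b,c,d)=(5,0,12,13) this gives the det-17 law.
det M = 5*13 - 0*12 = 65 = 14 (mod 17); 14^{-1} = 11 (mod 17).
Edwards a_E,d_E -> Montgomery A=118268844780676,B=66482952309144 -> Weierstrass 69937884184472,148313711716404 via alpha=72544032230139,beta=58302998286121.
Run Miller on y^2=x^3+69937884184472*x+148313711716404 over F_{151922606809013}: ladder 10001 (5 bits); e = f_P(D_Q)/f_Q(D_P).
So e_{17}(P',Q') = 29274293607532 + 142893030275292*t.
Thus e_{17}(P,Q) = 143532105077138 + 141516421663821*t.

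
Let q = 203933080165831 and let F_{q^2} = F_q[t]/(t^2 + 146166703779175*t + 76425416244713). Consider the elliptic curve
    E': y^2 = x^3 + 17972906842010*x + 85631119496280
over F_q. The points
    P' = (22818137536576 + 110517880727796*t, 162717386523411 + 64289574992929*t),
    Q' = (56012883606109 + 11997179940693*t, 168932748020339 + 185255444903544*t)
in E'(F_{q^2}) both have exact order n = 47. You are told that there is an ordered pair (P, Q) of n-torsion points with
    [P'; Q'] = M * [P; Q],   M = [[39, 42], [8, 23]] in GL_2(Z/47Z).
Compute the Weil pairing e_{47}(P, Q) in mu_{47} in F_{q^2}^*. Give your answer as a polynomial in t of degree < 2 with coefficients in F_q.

Alternating bilinearity on E[47] (values in mu_{47} in F_{203933080165831^2}) gives e(P',Q') = e(P,Q)^det(M).
So e_{47}(P,Q) = e_{47}(P',Q')^{31}, since 44*31 = 1 mod 47.
Double-and-add over 101111: 6-1 doublings, 5-1 additions; each step l_{T,T}/v_{2T} or l_{T,P'}/v at Q'+S for random S.
Miller gives e_{47}(P',Q') = 63009738061385 + 195527975246654*t in F_{203933080165831^2}.
Thus e_{47}(P,Q) = 85639052436067 + 160290219195078*t.

85639052436067 + 160290219195078*t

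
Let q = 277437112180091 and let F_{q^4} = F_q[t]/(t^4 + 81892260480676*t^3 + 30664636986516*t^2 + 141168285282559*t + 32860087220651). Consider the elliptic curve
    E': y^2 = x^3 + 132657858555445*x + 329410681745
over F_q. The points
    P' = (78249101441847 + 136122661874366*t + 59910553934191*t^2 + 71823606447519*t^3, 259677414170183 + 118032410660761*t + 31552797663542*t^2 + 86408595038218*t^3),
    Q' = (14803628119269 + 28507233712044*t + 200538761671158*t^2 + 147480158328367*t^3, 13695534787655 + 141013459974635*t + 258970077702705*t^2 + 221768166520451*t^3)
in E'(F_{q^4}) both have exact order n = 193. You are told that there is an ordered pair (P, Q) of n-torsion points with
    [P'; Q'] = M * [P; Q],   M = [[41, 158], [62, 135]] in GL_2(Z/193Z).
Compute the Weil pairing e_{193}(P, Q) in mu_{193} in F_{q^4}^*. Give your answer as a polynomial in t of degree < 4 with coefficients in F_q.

60328582768913 + 12662485889891*t + 195271318635984*t^2 + 80098620963934*t^3

Since e_{193}(P,P)=e_{193}(Q,Q)=1 and e_{193}(Q,P)=e_{193}(P,Q)^{-1}, expanding e_{193}(41*P + 158*Q,62*P + 135*Q) leaves e(P,Q)^det(M).
41*135 - 158*62 = -4261; reduced mod 193: det = 178, inverse 90.
Miller loop for e_{193} over F_{277437112180091^4}: bits of 193 = 11000001; 7 double steps + 2 add steps, l/v at each.
e_{193}(P',Q') = 44848487695823 + 270099326771711*t + 132584970853474*t^2 + 268956734432804*t^3.
e_{193}(P,Q) = (44848487695823 + 270099326771711*t + 132584970853474*t^2 + 268956734432804*t^3)^{90} = 60328582768913 + 12662485889891*t + 195271318635984*t^2 + 80098620963934*t^3.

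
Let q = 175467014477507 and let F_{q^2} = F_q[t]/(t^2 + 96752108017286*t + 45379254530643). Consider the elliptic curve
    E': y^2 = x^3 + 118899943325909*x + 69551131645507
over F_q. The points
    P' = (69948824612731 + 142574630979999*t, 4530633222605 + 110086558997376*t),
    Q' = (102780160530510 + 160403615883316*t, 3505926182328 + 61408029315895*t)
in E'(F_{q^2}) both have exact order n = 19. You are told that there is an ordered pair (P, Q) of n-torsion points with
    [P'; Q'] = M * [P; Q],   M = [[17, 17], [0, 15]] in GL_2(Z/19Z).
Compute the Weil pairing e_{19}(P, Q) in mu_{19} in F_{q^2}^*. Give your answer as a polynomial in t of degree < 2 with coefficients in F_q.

The 19-Weil pairing on E[19] over F_{175467014477507} is alternating-bilinear: e_{19}(P',Q') = e_{19}(P,Q)^det(M).
det M = 17*15 - 17*0 = 255 = 8 (mod 19); 8^{-1} = 12 (mod 19).
Miller loop for e_{19} over F_{175467014477507^2}: bits of 19 = 10011; 4 double steps + 2 add steps, l/v at each.
So e_{19}(P',Q') = 146127407613373 + 124113967719345*t.
Hence e(P,Q) = 57597174142970 + 110338243160422*t in F_{175467014477507^2}^*.

57597174142970 + 110338243160422*t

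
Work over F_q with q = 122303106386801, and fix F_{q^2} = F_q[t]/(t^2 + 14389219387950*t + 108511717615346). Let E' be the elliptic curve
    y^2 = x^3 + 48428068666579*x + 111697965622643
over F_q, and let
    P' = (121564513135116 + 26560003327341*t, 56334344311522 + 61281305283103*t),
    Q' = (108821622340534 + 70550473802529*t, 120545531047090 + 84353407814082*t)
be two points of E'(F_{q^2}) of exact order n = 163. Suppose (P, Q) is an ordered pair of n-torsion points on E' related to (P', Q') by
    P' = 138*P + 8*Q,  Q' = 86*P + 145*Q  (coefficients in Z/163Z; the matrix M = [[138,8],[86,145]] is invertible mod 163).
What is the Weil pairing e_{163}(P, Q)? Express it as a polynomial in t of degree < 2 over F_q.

The 163-Weil pairing on E[163] over F_{122303106386801} is alternating-bilinear: e_{163}(P',Q') = e_{163}(P,Q)^det(M).
Hence e(P,Q) = e(P',Q')^{113} where 113 = 88^{-1} mod 163.
Build f_{163,P'} and f_{163,Q'} via the 8-bit ladder of 163=10100011_2; evaluate at shifted divisors; quotient in F_{122303106386801^2}.
Miller gives e_{163}(P',Q') = 23827268348080 + 11121558136910*t in F_{122303106386801^2}.
e_{163}(P,Q) = (23827268348080 + 11121558136910*t)^{113} = 109090403705519 + 16609653078407*t.

109090403705519 + 16609653078407*t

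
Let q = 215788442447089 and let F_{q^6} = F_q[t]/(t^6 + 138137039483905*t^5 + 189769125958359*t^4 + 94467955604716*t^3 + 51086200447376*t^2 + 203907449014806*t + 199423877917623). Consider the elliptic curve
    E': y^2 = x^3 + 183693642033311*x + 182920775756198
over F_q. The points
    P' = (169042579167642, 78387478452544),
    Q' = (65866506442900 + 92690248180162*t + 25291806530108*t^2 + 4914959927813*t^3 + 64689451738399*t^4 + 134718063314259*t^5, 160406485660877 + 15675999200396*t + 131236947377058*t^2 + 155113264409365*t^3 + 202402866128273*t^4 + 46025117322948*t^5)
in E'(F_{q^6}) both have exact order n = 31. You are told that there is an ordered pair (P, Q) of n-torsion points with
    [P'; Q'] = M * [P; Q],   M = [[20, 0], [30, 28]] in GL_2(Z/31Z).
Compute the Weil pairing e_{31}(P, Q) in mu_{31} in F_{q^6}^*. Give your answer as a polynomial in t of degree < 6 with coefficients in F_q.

e_{31}(aP+bQ,cP+dQ) = e_{31}(P,Q)^(ad-bc); with (a,b,c,d)=(20,0,30,28) this gives the det-31 law.
det(M) mod 31 = 2; its inverse in (Z/31)^* is 16 (check: 2*16 mod 31 = 1).
Run Miller on y^2=x^3+183693642033311*x+182920775756198 over F_{215788442447089}: ladder 11111 (5 bits); e = f_P(D_Q)/f_Q(D_P).
f_P(D_Q)/f_Q(D_P) = 102906231582214 + 190338927732160*t + 40317256622114*t^2 + 215345665832586*t^3 + 195724017594421*t^4 + 51462872609564*t^5.
(102906231582214 + 190338927732160*t + 40317256622114*t^2 + 215345665832586*t^3 + 195724017594421*t^4 + 51462872609564*t^5)^{16} mod (215788442447089,f) = 97243241954421 + 139352953205243*t + 95004244716647*t^2 + 139757336615516*t^3 + 132329498641002*t^4 + 169265127890586*t^5.

97243241954421 + 139352953205243*t + 95004244716647*t^2 + 139757336615516*t^3 + 132329498641002*t^4 + 169265127890586*t^5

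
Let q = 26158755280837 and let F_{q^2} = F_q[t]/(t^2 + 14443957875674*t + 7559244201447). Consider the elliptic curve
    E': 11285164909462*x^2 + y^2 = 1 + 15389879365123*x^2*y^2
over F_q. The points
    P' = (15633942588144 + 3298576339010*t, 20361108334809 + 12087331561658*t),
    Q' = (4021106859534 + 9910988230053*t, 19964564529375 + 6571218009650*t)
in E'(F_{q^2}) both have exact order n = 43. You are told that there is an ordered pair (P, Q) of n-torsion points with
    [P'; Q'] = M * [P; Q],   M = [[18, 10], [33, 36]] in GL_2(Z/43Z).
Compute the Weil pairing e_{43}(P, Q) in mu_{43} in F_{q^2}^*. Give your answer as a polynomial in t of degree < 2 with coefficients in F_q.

18251303077 + 21847890770689*t

Since e_{43}(P,P)=e_{43}(Q,Q)=1 and e_{43}(Q,P)=e_{43}(P,Q)^{-1}, expanding e_{43}(18*P + 10*Q,33*P + 36*Q) leaves e(P,Q)^det(M).
det(M) mod 43 = 17; its inverse in (Z/43)^* is 38 (check: 17*38 mod 43 = 1).
Map (x,y)_Ed via u=(1+y)/(1-y), v=(1+y)/((1-y)x) to Montgomery A=23940839720883,B=16177141846966; then to (a',b')=(11945741854329,24888524975094).
Double-and-add over 101011: 6-1 doublings, 4-1 additions; each step l_{T,T}/v_{2T} or l_{T,P'}/v at Q'+S for random S.
f_P(D_Q)/f_Q(D_P) = 15439804137500 + 13507887171420*t.
Raise to 38: e(P,Q) = 18251303077 + 21847890770689*t in mu_{43}.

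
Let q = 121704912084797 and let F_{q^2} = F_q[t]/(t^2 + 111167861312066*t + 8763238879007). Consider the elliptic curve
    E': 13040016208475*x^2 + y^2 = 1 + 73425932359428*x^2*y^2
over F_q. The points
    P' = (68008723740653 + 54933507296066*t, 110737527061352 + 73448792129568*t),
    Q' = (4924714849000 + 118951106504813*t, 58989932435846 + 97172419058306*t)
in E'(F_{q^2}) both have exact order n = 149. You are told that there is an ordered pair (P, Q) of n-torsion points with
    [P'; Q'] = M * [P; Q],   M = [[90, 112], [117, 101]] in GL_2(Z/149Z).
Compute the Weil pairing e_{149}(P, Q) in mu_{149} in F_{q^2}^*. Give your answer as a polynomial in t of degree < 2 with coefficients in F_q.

Under M = [[90,112],[117,101]] in GL_2(Z/149), e_{149}(P',Q') = e_{149}(P,Q)^(90*101-112*117 mod 149).
Hence e(P,Q) = e(P',Q')^{116} where 116 = 9^{-1} mod 149.
Edwards->Montgomery: u=(1+y)/(1-y), v=u/x -> 13867833033646v^2=u^3+34347591550800u^2+u; then x_W=15329748983461u+115831751498648: y^2=x^3+54441637514077*x+65035585199778.
Run Miller on y^2=x^3+54441637514077*x+65035585199778 over F_{121704912084797}: ladder 10010101 (8 bits); e = f_P(D_Q)/f_Q(D_P).
The quotient is 74720876248252 + 85645338019581*t.
Finally e_{149}(P,Q) = 32218821829401 + 96692884662470*t.

32218821829401 + 96692884662470*t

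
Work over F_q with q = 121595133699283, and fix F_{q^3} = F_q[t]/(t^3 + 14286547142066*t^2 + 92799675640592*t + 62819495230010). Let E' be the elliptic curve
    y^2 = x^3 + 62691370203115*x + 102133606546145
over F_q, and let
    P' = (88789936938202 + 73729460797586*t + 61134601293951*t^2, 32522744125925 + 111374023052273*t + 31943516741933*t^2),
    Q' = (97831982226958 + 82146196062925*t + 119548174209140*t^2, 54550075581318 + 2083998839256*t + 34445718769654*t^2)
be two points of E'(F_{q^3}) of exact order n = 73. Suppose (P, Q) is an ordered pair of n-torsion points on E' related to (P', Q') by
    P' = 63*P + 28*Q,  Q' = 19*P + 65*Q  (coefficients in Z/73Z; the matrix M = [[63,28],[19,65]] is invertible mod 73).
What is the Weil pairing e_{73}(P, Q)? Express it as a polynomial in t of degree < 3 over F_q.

113285524922128 + 113581025532058*t + 60656479016909*t^2

Alternating bilinearity on E[73] (values in mu_{73} in F_{121595133699283^3}) gives e(P',Q') = e(P,Q)^det(M).
63*65 - 28*19 = 3563; reduced mod 73: det = 59, inverse 26.
Double-and-add over 1001001: 7-1 doublings, 3-1 additions; each step l_{T,T}/v_{2T} or l_{T,P'}/v at Q'+S for random S.
So e_{73}(P',Q') = 36917533306076 + 29351343212407*t + 979868287640*t^2.
Raise to 26: e(P,Q) = 113285524922128 + 113581025532058*t + 60656479016909*t^2 in mu_{73}.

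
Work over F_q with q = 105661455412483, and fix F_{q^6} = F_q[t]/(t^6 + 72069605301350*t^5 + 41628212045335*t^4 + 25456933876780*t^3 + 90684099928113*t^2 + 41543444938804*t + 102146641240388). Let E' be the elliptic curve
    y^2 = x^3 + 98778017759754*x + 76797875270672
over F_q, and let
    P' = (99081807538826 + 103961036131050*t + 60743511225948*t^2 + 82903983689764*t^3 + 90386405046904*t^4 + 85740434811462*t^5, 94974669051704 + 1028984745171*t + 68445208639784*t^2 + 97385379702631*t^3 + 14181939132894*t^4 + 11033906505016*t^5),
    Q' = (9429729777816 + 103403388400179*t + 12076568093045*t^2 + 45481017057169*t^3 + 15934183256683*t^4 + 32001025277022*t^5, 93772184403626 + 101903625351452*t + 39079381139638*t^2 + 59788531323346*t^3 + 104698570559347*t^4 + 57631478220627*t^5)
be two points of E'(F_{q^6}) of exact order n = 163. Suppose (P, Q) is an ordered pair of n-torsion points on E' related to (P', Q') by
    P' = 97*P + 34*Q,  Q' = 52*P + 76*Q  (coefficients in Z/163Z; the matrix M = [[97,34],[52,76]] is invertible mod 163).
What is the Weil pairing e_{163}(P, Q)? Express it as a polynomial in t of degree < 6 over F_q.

Under M = [[97,34],[52,76]] in GL_2(Z/163), e_{163}(P',Q') = e_{163}(P,Q)^(97*76-34*52 mod 163).
Inverting 62 mod 163: 71. Thus e_{163}(P,Q) = e(P',Q')^{71}.
Run Miller on y^2=x^3+98778017759754*x+76797875270672 over F_{105661455412483}: ladder 10100011 (8 bits); e = f_P(D_Q)/f_Q(D_P).
Miller gives e_{163}(P',Q') = 41776094690924 + 93888189997322*t + 14783407062210*t^2 + 66388207386740*t^3 + 78306367410115*t^4 + 78705229228295*t^5 in F_{105661455412483^6}.
Raise to 71: e(P,Q) = 22381136646379 + 7048154348920*t + 62631485903586*t^2 + 2220967008562*t^3 + 73058189186374*t^4 + 23834856968896*t^5 in mu_{163}.

22381136646379 + 7048154348920*t + 62631485903586*t^2 + 2220967008562*t^3 + 73058189186374*t^4 + 23834856968896*t^5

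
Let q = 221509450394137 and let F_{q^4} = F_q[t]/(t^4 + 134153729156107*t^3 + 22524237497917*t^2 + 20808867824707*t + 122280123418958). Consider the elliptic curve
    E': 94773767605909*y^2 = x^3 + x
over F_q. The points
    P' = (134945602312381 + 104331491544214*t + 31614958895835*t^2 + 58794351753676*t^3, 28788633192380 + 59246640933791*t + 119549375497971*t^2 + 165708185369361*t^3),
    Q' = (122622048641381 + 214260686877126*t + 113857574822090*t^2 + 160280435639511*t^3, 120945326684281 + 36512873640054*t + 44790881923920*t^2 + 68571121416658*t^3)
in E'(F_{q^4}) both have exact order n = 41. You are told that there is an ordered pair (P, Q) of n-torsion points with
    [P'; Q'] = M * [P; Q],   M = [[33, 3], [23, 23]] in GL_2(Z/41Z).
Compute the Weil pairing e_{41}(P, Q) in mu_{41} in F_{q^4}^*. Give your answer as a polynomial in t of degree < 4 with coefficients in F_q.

e_{41}(aP+bQ,cP+dQ) = e_{41}(P,Q)^(ad-bc); with (a,b,c,d)=(33,3,23,23) this gives the det-41 law.
So e_{41}(P,Q) = e_{41}(P',Q')^{35}, since 34*35 = 1 mod 41.
Set x_W=87924845003976*u, y_W=87924845003976*v; then E': y_W^2=x_W^3+142421424462398*x_W.
Run Miller on y^2=x^3+142421424462398*x over F_{221509450394137}: ladder 101001 (6 bits); e = f_P(D_Q)/f_Q(D_P).
The quotient is 171293852952125 + 202449611592315*t + 143649419911377*t^2 + 91835558785611*t^3.
Hence e(P,Q) = 187291119097960 + 125909991772222*t + 147545086266930*t^2 + 150796078208480*t^3 in F_{221509450394137^4}^*.

187291119097960 + 125909991772222*t + 147545086266930*t^2 + 150796078208480*t^3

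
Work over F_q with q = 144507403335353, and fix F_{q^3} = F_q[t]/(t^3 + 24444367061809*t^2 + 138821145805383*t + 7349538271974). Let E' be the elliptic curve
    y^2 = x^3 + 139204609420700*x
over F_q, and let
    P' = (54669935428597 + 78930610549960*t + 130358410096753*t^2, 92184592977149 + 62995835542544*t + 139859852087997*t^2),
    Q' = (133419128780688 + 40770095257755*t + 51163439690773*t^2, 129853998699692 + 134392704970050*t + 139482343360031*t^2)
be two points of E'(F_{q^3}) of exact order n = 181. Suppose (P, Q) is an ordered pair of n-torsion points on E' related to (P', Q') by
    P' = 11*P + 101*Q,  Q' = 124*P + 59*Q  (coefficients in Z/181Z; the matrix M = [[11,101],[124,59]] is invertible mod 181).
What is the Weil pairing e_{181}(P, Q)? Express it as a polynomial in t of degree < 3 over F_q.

e_{181}(aP+bQ,cP+dQ) = e_{181}(P,Q)^(ad-bc); with (a,b,c,d)=(11,101,124,59) this gives the det-181 law.
det M = 11*59 - 101*124 = -11875 = 71 (mod 181); 71^{-1} = 51 (mod 181).
Run Miller on y^2=x^3+139204609420700*x over F_{144507403335353}: ladder 10110101 (8 bits); e = f_P(D_Q)/f_Q(D_P).
Miller gives e_{181}(P',Q') = 43454904973710 + 16298594989680*t + 63914600987741*t^2 in F_{144507403335353^3}.
Hence e(P,Q) = 346564340067 + 26565509241997*t + 143528214238681*t^2 in F_{144507403335353^3}^*.

346564340067 + 26565509241997*t + 143528214238681*t^2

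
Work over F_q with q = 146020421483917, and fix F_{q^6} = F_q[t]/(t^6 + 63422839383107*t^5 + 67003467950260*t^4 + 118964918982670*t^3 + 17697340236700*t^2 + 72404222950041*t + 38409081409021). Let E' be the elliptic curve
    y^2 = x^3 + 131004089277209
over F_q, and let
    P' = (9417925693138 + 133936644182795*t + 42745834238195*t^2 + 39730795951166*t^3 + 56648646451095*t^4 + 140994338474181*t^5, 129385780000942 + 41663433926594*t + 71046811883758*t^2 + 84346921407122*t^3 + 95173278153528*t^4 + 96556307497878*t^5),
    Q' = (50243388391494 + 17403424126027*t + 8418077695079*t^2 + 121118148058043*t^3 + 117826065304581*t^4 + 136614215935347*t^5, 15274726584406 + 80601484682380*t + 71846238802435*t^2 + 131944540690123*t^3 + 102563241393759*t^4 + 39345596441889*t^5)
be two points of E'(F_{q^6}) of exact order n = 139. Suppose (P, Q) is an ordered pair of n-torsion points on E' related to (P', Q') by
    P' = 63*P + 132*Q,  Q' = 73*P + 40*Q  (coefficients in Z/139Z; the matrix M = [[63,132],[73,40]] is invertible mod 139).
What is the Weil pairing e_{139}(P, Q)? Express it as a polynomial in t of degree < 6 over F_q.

106626214594082 + 63494597884911*t + 138517724015206*t^2 + 102471728494210*t^3 + 58182763417819*t^4 + 118891146623642*t^5

Since e_{139}(P,P)=e_{139}(Q,Q)=1 and e_{139}(Q,P)=e_{139}(P,Q)^{-1}, expanding e_{139}(63*P + 132*Q,73*P + 40*Q) leaves e(P,Q)^det(M).
Inverting 112 mod 139: 36. Thus e_{139}(P,Q) = e(P',Q')^{36}.
8-bit Miller (10001011) on E'/F_{146020421483917} with a'=0, b'=131004089277209: accumulate tangent/chord ratios at Q'+S and P'+S'.
Result: e(P',Q') = 56003855282308 + 102616371709756*t + 78426005464686*t^2 + 113075598082543*t^3 + 67860532820854*t^4 + 91570148991346*t^5.
Thus e_{139}(P,Q) = 106626214594082 + 63494597884911*t + 138517724015206*t^2 + 102471728494210*t^3 + 58182763417819*t^4 + 118891146623642*t^5.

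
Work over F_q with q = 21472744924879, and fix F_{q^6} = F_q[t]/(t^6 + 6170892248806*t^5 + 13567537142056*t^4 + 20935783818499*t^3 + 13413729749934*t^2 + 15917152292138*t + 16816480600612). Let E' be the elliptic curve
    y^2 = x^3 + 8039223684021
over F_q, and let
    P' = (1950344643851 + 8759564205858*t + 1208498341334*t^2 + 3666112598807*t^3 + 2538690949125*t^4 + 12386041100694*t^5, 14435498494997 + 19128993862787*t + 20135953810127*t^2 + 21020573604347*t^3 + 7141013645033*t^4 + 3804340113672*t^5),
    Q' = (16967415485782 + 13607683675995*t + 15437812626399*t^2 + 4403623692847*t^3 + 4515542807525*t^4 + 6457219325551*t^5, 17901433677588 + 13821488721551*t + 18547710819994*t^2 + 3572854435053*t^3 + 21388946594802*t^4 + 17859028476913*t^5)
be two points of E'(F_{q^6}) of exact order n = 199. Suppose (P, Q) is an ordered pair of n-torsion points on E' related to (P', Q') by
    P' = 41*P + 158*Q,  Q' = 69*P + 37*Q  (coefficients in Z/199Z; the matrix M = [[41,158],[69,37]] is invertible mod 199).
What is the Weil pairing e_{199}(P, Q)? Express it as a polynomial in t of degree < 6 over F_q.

14331861042084 + 19571279982934*t + 17012234569293*t^2 + 15173658965702*t^3 + 4164737180496*t^4 + 10699186240489*t^5

Under M = [[41,158],[69,37]] in GL_2(Z/199), e_{199}(P',Q') = e_{199}(P,Q)^(41*37-158*69 mod 199).
Hence e(P,Q) = e(P',Q')^{143} where 143 = 167^{-1} mod 199.
8-bit Miller (11000111) on E'/F_{21472744924879} with a'=0, b'=8039223684021: accumulate tangent/chord ratios at Q'+S and P'+S'.
So e_{199}(P',Q') = 18960031015290 + 9828765166514*t + 8856173948934*t^2 + 14245303080010*t^3 + 19543928848412*t^4 + 7295096196089*t^5.
Raise to 143: e(P,Q) = 14331861042084 + 19571279982934*t + 17012234569293*t^2 + 15173658965702*t^3 + 4164737180496*t^4 + 10699186240489*t^5 in mu_{199}.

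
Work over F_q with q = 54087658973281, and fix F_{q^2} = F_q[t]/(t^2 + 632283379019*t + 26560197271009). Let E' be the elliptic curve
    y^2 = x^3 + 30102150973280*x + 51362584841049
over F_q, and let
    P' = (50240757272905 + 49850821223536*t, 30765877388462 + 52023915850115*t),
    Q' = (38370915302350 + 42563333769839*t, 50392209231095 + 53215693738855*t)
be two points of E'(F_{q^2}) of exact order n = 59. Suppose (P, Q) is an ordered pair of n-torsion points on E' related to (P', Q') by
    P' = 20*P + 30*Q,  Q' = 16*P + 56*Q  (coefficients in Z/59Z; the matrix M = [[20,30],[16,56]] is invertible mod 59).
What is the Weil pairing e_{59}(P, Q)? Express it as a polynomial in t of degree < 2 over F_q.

51953747129033 + 12197134595120*t

Under M = [[20,30],[16,56]] in GL_2(Z/59), e_{59}(P',Q') = e_{59}(P,Q)^(20*56-30*16 mod 59).
det M = 20*56 - 30*16 = 640 = 50 (mod 59); 50^{-1} = 13 (mod 59).
Build f_{59,P'} and f_{59,Q'} via the 6-bit ladder of 59=111011_2; evaluate at shifted divisors; quotient in F_{54087658973281^2}.
So e_{59}(P',Q') = 48218660720776 + 30999625974448*t.
Thus e_{59}(P,Q) = 51953747129033 + 12197134595120*t.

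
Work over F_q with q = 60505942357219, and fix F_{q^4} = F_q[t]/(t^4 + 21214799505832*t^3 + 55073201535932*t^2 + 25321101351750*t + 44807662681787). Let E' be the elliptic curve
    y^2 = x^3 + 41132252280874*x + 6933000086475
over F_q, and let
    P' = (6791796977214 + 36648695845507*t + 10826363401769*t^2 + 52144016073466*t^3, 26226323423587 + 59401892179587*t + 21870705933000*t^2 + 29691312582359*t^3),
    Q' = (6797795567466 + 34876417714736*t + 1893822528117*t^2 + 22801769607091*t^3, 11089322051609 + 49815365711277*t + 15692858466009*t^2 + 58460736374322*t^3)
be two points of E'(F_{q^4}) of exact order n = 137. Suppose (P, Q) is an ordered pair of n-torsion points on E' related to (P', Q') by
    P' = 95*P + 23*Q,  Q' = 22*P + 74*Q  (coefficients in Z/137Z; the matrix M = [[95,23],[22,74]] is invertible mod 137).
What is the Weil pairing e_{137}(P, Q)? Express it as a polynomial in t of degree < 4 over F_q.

28164355132769 + 1017864995928*t + 18720685889310*t^2 + 434450312482*t^3

e_{137}(aP+bQ,cP+dQ) = e_{137}(P,Q)^(ad-bc); with (a,b,c,d)=(95,23,22,74) this gives the det-137 law.
Inverting 85 mod 137: 108. Thus e_{137}(P,Q) = e(P',Q')^{108}.
Double-and-add over 10001001: 8-1 doublings, 3-1 additions; each step l_{T,T}/v_{2T} or l_{T,P'}/v at Q'+S for random S.
Result: e(P',Q') = 37543725354175 + 15552328168748*t + 38536227048934*t^2 + 53668918930817*t^3.
e_{137}(P,Q) = (37543725354175 + 15552328168748*t + 38536227048934*t^2 + 53668918930817*t^3)^{108} = 28164355132769 + 1017864995928*t + 18720685889310*t^2 + 434450312482*t^3.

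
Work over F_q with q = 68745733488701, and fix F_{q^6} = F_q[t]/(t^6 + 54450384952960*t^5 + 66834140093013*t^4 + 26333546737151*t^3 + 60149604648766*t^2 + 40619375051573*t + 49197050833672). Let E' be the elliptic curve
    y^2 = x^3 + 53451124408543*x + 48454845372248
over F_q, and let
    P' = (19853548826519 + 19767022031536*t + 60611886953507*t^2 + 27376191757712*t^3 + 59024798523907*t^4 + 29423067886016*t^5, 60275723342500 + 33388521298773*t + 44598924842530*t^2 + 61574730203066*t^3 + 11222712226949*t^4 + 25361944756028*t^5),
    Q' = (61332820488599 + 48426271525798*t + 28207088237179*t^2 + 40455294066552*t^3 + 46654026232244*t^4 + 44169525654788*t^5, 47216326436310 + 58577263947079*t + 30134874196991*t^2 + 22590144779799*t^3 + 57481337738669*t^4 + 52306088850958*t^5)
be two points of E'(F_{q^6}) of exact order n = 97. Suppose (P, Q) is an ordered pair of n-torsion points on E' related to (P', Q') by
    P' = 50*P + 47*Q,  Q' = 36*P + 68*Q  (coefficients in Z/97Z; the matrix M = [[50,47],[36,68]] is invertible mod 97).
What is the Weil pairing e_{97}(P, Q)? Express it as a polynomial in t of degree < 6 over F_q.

The 97-Weil pairing on E[97] over F_{68745733488701} is alternating-bilinear: e_{97}(P',Q') = e_{97}(P,Q)^det(M).
Inverting 59 mod 97: 74. Thus e_{97}(P,Q) = e(P',Q')^{74}.
n = 97 = (1100001)_2 (7 bits, wt 3); accumulate f_{97,P'}(Q'+S)/f_{97,P'}(S) along the 6-step ladder.
Result: e(P',Q') = 18805496154568 + 11308346860081*t + 33454158595878*t^2 + 64761920294473*t^3 + 17710414838072*t^4 + 51604210643060*t^5.
Hence e(P,Q) = 43129527181024 + 58987275767916*t + 1791119971917*t^2 + 31657965960179*t^3 + 18977093835690*t^4 + 17980871703754*t^5 in F_{68745733488701^6}^*.

43129527181024 + 58987275767916*t + 1791119971917*t^2 + 31657965960179*t^3 + 18977093835690*t^4 + 17980871703754*t^5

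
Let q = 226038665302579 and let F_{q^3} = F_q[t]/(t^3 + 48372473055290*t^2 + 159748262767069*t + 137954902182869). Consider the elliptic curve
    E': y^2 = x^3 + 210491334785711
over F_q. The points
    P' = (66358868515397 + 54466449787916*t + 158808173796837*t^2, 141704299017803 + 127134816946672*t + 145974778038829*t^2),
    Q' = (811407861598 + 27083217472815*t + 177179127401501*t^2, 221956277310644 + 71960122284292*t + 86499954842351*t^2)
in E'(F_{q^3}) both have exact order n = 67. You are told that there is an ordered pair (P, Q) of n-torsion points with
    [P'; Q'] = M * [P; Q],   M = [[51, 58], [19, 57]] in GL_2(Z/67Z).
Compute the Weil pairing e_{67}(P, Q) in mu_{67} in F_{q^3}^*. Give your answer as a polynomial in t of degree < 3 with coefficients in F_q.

e_{67} is bilinear + alternating on E[67], so e_{67}(51*P + 58*Q, 19*P + 57*Q) = e_{67}(P,Q)^(51*57-58*19).
det(M) mod 67 = 63; its inverse in (Z/67)^* is 50 (check: 63*50 mod 67 = 1).
Miller loop for e_{67} over F_{226038665302579^3}: bits of 67 = 1000011; 6 double steps + 2 add steps, l/v at each.
Miller gives e_{67}(P',Q') = 204152426535189 + 152748517735673*t + 119073931766770*t^2 in F_{226038665302579^3}.
Raise to 50: e(P,Q) = 157065528253332 + 139295504765626*t + 46114114667520*t^2 in mu_{67}.

157065528253332 + 139295504765626*t + 46114114667520*t^2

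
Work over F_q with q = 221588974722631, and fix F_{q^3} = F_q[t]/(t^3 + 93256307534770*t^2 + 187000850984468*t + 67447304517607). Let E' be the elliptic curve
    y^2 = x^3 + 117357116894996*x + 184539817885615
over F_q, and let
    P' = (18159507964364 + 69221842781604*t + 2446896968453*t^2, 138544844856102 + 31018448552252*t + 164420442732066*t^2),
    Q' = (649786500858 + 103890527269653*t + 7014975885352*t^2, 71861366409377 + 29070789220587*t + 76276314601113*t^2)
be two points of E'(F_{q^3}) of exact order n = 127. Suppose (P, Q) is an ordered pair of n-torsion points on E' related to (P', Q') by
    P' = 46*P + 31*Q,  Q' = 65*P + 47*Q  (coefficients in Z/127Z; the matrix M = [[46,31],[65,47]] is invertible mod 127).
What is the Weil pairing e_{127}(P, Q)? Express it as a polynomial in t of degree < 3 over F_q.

Alternating bilinearity on E[127] (values in mu_{127} in F_{221588974722631^3}) gives e(P',Q') = e(P,Q)^det(M).
So e_{127}(P,Q) = e_{127}(P',Q')^{108}, since 20*108 = 1 mod 127.
n = 127 = (1111111)_2 (7 bits, wt 7); accumulate f_{127,P'}(Q'+S)/f_{127,P'}(S) along the 6-step ladder.
Result: e(P',Q') = 215236572005613 + 192854240975539*t + 145230128070704*t^2.
Raise to 108: e(P,Q) = 217751769770546 + 120100414328598*t + 7327191405565*t^2 in mu_{127}.

217751769770546 + 120100414328598*t + 7327191405565*t^2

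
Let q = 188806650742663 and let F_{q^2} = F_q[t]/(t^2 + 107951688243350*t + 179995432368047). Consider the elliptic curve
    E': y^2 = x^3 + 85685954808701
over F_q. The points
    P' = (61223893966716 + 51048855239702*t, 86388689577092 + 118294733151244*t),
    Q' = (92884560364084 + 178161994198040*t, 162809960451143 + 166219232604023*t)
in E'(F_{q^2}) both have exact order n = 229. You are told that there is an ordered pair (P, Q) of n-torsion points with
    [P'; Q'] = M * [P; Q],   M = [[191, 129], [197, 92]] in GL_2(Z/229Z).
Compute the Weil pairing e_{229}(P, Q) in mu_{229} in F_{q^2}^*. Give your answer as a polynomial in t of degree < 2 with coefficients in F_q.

Under M = [[191,129],[197,92]] in GL_2(Z/229), e_{229}(P',Q') = e_{229}(P,Q)^(191*92-129*197 mod 229).
Hence e(P,Q) = e(P',Q')^{204} where 204 = 174^{-1} mod 229.
Build f_{229,P'} and f_{229,Q'} via the 8-bit ladder of 229=11100101_2; evaluate at shifted divisors; quotient in F_{188806650742663^2}.
Miller gives e_{229}(P',Q') = 61833707350057 + 158823974792579*t in F_{188806650742663^2}.
(61833707350057 + 158823974792579*t)^{204} mod (188806650742663,f) = 151654439738286 + 135899098270798*t.

151654439738286 + 135899098270798*t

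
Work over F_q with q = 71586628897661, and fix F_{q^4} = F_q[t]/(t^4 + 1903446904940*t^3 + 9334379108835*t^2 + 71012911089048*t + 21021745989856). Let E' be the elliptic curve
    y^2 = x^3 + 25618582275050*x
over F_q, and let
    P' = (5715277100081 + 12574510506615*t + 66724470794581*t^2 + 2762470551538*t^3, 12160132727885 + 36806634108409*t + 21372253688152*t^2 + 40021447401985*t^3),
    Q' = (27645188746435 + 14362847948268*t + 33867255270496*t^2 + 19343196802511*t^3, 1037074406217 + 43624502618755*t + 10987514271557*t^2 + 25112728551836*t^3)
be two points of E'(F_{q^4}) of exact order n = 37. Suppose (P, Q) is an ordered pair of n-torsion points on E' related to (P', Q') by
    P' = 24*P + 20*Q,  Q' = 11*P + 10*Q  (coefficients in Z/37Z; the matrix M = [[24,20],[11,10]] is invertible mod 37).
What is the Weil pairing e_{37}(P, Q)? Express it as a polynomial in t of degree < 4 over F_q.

Alternating bilinearity on E[37] (values in mu_{37} in F_{71586628897661^4}) gives e(P',Q') = e(P,Q)^det(M).
Inverting 20 mod 37: 13. Thus e_{37}(P,Q) = e(P',Q')^{13}.
Build f_{37,P'} and f_{37,Q'} via the 6-bit ladder of 37=100101_2; evaluate at shifted divisors; quotient in F_{71586628897661^4}.
Result: e(P',Q') = 3939335135202 + 67757604495482*t + 62343261683354*t^2 + 29938995001454*t^3.
Hence e(P,Q) = 9235394571305 + 18609122987974*t + 16191083176753*t^2 + 38135334208801*t^3 in F_{71586628897661^4}^*.

9235394571305 + 18609122987974*t + 16191083176753*t^2 + 38135334208801*t^3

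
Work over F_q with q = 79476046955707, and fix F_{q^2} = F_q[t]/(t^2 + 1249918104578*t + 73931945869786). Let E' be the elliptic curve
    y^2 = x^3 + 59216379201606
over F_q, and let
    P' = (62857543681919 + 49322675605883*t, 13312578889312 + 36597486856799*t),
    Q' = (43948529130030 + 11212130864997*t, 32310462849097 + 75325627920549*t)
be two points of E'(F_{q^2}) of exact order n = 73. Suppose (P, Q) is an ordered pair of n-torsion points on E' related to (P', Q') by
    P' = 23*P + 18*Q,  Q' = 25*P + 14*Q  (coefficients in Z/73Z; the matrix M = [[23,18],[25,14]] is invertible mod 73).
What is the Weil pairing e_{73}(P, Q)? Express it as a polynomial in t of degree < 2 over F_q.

76839844797233 + 29763275975363*t

Since e_{73}(P,P)=e_{73}(Q,Q)=1 and e_{73}(Q,P)=e_{73}(P,Q)^{-1}, expanding e_{73}(23*P + 18*Q,25*P + 14*Q) leaves e(P,Q)^det(M).
Inverting 18 mod 73: 69. Thus e_{73}(P,Q) = e(P',Q')^{69}.
Miller loop for e_{73} over F_{79476046955707^2}: bits of 73 = 1001001; 6 double steps + 2 add steps, l/v at each.
e_{73}(P',Q') = 68375946772701 + 38333314443703*t.
e_{73}(P,Q) = (68375946772701 + 38333314443703*t)^{69} = 76839844797233 + 29763275975363*t.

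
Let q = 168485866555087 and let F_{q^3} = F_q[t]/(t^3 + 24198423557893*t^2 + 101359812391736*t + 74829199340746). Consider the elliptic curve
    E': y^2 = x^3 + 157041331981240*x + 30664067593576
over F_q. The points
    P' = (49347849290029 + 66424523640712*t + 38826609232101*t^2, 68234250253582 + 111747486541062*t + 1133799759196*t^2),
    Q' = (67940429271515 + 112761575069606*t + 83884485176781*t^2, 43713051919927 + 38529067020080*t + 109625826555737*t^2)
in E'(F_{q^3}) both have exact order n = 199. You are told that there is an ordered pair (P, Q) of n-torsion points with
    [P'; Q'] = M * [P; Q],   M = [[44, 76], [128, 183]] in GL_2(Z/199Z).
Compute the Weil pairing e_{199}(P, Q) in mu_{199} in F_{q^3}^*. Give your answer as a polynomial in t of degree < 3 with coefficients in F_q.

The 199-Weil pairing on E[199] over F_{168485866555087} is alternating-bilinear: e_{199}(P',Q') = e_{199}(P,Q)^det(M).
det(M) mod 199 = 115; its inverse in (Z/199)^* is 45 (check: 115*45 mod 199 = 1).
8-bit Miller (11000111) on E'/F_{168485866555087} with a'=157041331981240, b'=30664067593576: accumulate tangent/chord ratios at Q'+S and P'+S'.
f_P(D_Q)/f_Q(D_P) = 119449723696641 + 84395225894383*t + 103618872419750*t^2.
Hence e(P,Q) = 108243930245543 + 157653912607196*t + 117194720787203*t^2 in F_{168485866555087^3}^*.

108243930245543 + 157653912607196*t + 117194720787203*t^2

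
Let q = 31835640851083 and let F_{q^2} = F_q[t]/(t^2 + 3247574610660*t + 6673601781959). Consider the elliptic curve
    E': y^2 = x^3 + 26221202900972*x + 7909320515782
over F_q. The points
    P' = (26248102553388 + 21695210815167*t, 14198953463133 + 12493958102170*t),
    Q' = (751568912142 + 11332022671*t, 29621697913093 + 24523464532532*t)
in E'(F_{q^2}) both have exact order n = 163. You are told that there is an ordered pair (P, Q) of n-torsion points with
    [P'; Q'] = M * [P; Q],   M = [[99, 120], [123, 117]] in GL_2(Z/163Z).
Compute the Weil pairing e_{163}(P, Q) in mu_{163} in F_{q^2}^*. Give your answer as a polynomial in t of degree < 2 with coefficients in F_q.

8617638938959 + 5967557398258*t

Under M = [[99,120],[123,117]] in GL_2(Z/163), e_{163}(P',Q') = e_{163}(P,Q)^(99*117-120*123 mod 163).
99*117 - 120*123 = -3177; reduced mod 163: det = 83, inverse 55.
Double-and-add over 10100011: 8-1 doublings, 4-1 additions; each step l_{T,T}/v_{2T} or l_{T,P'}/v at Q'+S for random S.
f_P(D_Q)/f_Q(D_P) = 27549987784305 + 12231643925426*t.
(27549987784305 + 12231643925426*t)^{55} mod (31835640851083,f) = 8617638938959 + 5967557398258*t.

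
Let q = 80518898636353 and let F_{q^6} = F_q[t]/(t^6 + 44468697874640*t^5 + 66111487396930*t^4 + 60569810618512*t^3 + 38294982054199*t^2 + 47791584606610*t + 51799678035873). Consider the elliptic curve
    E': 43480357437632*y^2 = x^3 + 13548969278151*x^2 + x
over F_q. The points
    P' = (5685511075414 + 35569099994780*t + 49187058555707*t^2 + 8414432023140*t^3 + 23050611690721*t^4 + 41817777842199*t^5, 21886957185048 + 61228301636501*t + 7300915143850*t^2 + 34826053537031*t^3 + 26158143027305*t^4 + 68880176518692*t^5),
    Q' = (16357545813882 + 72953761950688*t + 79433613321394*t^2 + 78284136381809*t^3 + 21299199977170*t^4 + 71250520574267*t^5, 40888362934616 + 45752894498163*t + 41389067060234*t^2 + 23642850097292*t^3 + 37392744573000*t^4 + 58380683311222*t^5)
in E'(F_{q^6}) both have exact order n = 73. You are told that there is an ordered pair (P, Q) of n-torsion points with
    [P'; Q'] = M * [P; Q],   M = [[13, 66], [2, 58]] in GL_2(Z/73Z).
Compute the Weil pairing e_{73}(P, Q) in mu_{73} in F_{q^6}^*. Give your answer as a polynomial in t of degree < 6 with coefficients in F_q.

9378542978760 + 18274523565652*t + 79264662749360*t^2 + 38552346463256*t^3 + 57654638917684*t^4 + 26059049851354*t^5

e_{73}(aP+bQ,cP+dQ) = e_{73}(P,Q)^(ad-bc); with (a,b,c,d)=(13,66,2,58) this gives the det-73 law.
13*58 - 66*2 = 622; reduced mod 73: det = 38, inverse 25.
Set x_W=10213063277010*u+67838759289406, y_W=10213063277010*v; then E': y_W^2=x_W^3+51765489262499*x_W+47098848773710.
7-bit Miller (1001001) on E'/F_{80518898636353} with a'=51765489262499, b'=47098848773710: accumulate tangent/chord ratios at Q'+S and P'+S'.
The quotient is 65699975493760 + 76981568060936*t + 42465799073074*t^2 + 75757647597295*t^3 + 63574743942370*t^4 + 18181051264915*t^5.
(65699975493760 + 76981568060936*t + 42465799073074*t^2 + 75757647597295*t^3 + 63574743942370*t^4 + 18181051264915*t^5)^{25} mod (80518898636353,f) = 9378542978760 + 18274523565652*t + 79264662749360*t^2 + 38552346463256*t^3 + 57654638917684*t^4 + 26059049851354*t^5.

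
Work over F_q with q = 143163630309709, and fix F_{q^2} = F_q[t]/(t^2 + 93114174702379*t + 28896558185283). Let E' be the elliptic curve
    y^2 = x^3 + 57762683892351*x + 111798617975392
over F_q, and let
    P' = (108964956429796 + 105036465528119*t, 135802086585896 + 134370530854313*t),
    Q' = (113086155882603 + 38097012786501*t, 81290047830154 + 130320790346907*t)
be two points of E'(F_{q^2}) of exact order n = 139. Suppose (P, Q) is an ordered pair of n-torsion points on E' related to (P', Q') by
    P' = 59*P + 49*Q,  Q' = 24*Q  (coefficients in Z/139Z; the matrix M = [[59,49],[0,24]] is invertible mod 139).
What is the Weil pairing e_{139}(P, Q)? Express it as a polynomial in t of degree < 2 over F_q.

20450335795968 + 131653219625979*t

Since e_{139}(P,P)=e_{139}(Q,Q)=1 and e_{139}(Q,P)=e_{139}(P,Q)^{-1}, expanding e_{139}(59*P + 49*Q,24*Q) leaves e(P,Q)^det(M).
So e_{139}(P,Q) = e_{139}(P',Q')^{123}, since 26*123 = 1 mod 139.
Build f_{139,P'} and f_{139,Q'} via the 8-bit ladder of 139=10001011_2; evaluate at shifted divisors; quotient in F_{143163630309709^2}.
Miller gives e_{139}(P',Q') = 64134873115365 + 80258283417825*t in F_{143163630309709^2}.
Finally e_{139}(P,Q) = 20450335795968 + 131653219625979*t.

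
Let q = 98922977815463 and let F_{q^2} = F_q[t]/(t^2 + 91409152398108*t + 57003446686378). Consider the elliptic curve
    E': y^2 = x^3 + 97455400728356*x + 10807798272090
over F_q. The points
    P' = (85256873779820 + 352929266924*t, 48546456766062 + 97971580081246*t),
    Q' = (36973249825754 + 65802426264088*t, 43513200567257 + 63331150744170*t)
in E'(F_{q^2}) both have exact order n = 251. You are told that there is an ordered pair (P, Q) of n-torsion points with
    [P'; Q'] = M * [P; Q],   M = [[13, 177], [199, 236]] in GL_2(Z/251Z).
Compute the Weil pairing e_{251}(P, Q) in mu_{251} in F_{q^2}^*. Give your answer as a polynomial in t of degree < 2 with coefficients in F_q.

12311076749283 + 7214817844930*t

Alternating bilinearity on E[251] (values in mu_{251} in F_{98922977815463^2}) gives e(P',Q') = e(P,Q)^det(M).
Hence e(P,Q) = e(P',Q')^{158} where 158 = 224^{-1} mod 251.
8-bit Miller (11111011) on E'/F_{98922977815463} with a'=97455400728356, b'=10807798272090: accumulate tangent/chord ratios at Q'+S and P'+S'.
Miller gives e_{251}(P',Q') = 78062629496173 + 65053018274672*t in F_{98922977815463^2}.
e_{251}(P,Q) = (78062629496173 + 65053018274672*t)^{158} = 12311076749283 + 7214817844930*t.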